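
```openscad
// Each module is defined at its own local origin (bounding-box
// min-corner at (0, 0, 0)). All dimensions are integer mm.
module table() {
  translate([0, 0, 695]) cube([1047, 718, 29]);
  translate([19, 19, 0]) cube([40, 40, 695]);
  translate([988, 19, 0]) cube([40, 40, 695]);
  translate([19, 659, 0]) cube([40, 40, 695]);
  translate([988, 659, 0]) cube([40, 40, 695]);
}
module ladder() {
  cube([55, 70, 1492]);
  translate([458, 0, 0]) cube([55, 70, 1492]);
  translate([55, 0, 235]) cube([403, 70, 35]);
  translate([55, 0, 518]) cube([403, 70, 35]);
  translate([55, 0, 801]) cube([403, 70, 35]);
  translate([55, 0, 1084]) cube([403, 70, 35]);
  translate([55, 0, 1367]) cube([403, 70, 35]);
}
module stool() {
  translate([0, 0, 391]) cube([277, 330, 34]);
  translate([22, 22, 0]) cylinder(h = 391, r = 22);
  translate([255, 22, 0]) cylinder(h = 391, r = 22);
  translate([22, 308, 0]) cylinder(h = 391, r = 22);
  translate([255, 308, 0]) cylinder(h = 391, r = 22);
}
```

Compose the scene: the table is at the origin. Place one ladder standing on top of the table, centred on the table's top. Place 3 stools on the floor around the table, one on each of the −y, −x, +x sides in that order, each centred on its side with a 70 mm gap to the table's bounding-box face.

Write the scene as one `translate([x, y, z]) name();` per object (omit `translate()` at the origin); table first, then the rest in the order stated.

table();
translate([267, 324, 724]) ladder();
translate([385, -400, 0]) stool();
translate([-347, 194, 0]) stool();
translate([1117, 194, 0]) stool();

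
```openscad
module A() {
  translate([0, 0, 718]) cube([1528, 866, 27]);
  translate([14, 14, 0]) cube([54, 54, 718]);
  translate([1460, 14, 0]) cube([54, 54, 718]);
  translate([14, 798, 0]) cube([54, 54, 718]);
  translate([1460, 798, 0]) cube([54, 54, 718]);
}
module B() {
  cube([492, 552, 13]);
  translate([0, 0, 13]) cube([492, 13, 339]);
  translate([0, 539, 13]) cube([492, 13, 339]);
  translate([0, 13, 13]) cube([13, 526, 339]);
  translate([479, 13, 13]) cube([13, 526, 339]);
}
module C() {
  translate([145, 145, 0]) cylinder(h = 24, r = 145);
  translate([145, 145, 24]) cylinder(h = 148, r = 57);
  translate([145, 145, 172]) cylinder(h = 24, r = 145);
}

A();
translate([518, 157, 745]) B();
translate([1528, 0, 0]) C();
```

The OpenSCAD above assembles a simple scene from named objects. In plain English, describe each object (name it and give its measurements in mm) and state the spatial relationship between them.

A is a rectangular dining table. The top is 1528×866×27 mm with its upper surface at z = 745 mm. It stands on four 54×54 mm square legs, each inset 14 mm from the nearest pair of top edges, running from the floor to the underside of the top.

B is an open storage box with external size 492×552×352 mm and wall thickness 13 mm (the base is also 13 mm thick). The base covers the whole footprint; the four walls stand on the base, with the y-facing walls full-width and the x-facing walls fitting between their inner faces.

C is a spool: two coaxial disc flanges of radius 145 mm and thickness 24 mm, joined by a core cylinder of radius 57 mm and height 148 mm. The lower flange rests on z = 0 and the three cylinders share a vertical axis.

The open box is on top of the table, centred. The spool is against the table's +x side, with their −y faces flush.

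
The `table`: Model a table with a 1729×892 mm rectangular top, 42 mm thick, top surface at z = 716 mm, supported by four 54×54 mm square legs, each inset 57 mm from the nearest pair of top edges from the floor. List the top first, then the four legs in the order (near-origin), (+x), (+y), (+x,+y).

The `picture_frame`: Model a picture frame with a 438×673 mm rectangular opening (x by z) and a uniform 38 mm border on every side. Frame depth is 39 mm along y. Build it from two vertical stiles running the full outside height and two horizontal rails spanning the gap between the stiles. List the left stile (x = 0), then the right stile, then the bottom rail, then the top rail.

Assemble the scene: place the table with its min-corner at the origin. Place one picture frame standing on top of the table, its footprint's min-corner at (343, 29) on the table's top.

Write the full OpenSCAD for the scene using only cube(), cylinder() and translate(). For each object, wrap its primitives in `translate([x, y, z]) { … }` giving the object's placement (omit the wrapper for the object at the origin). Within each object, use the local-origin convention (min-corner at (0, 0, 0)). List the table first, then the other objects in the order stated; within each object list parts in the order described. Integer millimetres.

translate([0, 0, 674]) cube([1729, 892, 42]);
translate([57, 57, 0]) cube([54, 54, 674]);
translate([1618, 57, 0]) cube([54, 54, 674]);
translate([57, 781, 0]) cube([54, 54, 674]);
translate([1618, 781, 0]) cube([54, 54, 674]);
translate([343, 29, 716]) {
  cube([38, 39, 749]);
  translate([476, 0, 0]) cube([38, 39, 749]);
  translate([38, 0, 0]) cube([438, 39, 38]);
  translate([38, 0, 711]) cube([438, 39, 38]);
}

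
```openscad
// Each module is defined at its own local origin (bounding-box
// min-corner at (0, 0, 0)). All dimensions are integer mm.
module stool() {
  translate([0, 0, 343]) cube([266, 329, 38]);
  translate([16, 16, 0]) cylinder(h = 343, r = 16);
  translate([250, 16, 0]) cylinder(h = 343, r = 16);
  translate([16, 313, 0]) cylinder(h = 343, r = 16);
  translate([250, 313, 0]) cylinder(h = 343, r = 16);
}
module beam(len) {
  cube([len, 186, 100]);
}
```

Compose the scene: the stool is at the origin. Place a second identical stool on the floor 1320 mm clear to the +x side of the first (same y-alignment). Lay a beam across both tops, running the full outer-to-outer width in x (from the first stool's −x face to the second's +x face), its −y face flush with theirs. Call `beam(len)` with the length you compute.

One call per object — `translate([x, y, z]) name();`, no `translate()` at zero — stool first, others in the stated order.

stool();
translate([1586, 0, 0]) stool();
translate([0, 0, 381]) beam(1852);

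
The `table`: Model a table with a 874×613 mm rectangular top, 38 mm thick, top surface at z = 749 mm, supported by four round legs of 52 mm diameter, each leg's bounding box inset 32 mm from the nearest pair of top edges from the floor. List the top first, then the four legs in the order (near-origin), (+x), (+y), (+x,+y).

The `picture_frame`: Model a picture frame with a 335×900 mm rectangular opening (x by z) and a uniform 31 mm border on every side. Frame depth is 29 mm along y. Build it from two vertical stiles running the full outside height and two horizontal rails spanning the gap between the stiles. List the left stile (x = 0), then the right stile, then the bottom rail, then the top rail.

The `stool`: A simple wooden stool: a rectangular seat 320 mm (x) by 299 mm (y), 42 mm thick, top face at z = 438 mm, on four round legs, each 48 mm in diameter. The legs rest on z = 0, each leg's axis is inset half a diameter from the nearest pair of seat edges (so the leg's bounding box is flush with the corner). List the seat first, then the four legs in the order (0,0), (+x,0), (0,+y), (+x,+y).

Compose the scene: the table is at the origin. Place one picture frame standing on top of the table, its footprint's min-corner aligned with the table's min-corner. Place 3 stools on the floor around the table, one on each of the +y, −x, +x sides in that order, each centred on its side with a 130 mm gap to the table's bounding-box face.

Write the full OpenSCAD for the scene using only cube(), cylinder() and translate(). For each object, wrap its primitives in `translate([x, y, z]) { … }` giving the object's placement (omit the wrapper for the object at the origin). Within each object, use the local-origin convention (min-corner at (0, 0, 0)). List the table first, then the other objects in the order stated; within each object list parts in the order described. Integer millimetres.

translate([0, 0, 711]) cube([874, 613, 38]);
translate([58, 58, 0]) cylinder(h = 711, r = 26);
translate([816, 58, 0]) cylinder(h = 711, r = 26);
translate([58, 555, 0]) cylinder(h = 711, r = 26);
translate([816, 555, 0]) cylinder(h = 711, r = 26);
translate([0, 0, 749]) {
  cube([31, 29, 962]);
  translate([366, 0, 0]) cube([31, 29, 962]);
  translate([31, 0, 0]) cube([335, 29, 31]);
  translate([31, 0, 931]) cube([335, 29, 31]);
}
translate([277, 743, 0]) {
  translate([0, 0, 396]) cube([320, 299, 42]);
  translate([24, 24, 0]) cylinder(h = 396, r = 24);
  translate([296, 24, 0]) cylinder(h = 396, r = 24);
  translate([24, 275, 0]) cylinder(h = 396, r = 24);
  translate([296, 275, 0]) cylinder(h = 396, r = 24);
}
translate([-450, 157, 0]) {
  translate([0, 0, 396]) cube([320, 299, 42]);
  translate([24, 24, 0]) cylinder(h = 396, r = 24);
  translate([296, 24, 0]) cylinder(h = 396, r = 24);
  translate([24, 275, 0]) cylinder(h = 396, r = 24);
  translate([296, 275, 0]) cylinder(h = 396, r = 24);
}
translate([1004, 157, 0]) {
  translate([0, 0, 396]) cube([320, 299, 42]);
  translate([24, 24, 0]) cylinder(h = 396, r = 24);
  translate([296, 24, 0]) cylinder(h = 396, r = 24);
  translate([24, 275, 0]) cylinder(h = 396, r = 24);
  translate([296, 275, 0]) cylinder(h = 396, r = 24);
}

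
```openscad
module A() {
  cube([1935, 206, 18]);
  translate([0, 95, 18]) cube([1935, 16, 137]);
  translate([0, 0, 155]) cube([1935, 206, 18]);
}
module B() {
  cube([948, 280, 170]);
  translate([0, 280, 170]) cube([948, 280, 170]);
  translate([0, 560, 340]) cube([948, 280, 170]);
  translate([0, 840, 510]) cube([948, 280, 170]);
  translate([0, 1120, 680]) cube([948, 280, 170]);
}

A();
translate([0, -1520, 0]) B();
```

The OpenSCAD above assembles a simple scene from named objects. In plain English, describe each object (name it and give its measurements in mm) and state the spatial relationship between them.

A is an I-beam lying along x, 1935 mm long. Overall section height 173 mm. Two flanges 206 mm wide (y) and 18 mm thick, one on the floor and one at the top; a web 16 mm thick runs between them, centred on the flange width.

B is a run of 5 identical solid stair steps. Each tread is 948×280 mm and each step block is 170 mm high. Step 1 rests on the floor; step k is offset from step 1 by (k−1)×280 mm in y and (k−1)×170 mm in z.

The staircase is on the floor beside the I-beam on its −y side.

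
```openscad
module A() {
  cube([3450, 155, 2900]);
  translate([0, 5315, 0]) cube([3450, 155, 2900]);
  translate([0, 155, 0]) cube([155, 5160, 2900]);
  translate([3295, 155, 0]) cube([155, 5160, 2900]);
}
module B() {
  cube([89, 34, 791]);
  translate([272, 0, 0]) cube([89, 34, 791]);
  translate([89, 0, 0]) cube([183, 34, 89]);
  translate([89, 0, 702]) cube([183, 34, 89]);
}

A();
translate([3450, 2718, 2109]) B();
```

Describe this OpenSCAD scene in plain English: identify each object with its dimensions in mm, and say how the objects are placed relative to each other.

A is the wall frame of a small rectangular building: four walls, each 2900 mm tall and 155 mm thick, enclosing a footprint 3450 mm (x) by 5470 mm (y) outside-to-outside, with no floor or roof. The front and back walls (the −y and +y sides) span the full width; the two side walls fit between them.

B is a rectangular picture frame lying in the x–z plane (depth along y). The opening is 183 mm wide (x) by 613 mm tall (z), surrounded by a border 89 mm wide on all four sides. The frame is 34 mm deep and is made of two full-height vertical stiles with two horizontal rails fitted between them.

The picture frame is beside the house frame with their tops flush at z = 2900.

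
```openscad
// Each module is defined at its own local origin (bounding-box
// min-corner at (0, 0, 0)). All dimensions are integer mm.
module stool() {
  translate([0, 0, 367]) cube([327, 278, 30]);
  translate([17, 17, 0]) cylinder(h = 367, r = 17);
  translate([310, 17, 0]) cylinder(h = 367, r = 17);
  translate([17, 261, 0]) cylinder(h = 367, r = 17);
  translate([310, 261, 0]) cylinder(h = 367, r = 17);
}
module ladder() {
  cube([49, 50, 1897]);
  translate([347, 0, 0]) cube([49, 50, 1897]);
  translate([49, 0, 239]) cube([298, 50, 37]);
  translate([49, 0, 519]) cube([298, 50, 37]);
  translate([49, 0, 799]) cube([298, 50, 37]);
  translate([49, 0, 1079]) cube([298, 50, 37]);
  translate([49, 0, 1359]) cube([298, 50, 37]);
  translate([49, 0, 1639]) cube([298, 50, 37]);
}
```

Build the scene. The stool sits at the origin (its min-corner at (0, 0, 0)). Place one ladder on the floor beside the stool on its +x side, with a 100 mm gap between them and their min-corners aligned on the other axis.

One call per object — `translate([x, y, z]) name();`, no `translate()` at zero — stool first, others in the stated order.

stool();
translate([427, 0, 0]) ladder();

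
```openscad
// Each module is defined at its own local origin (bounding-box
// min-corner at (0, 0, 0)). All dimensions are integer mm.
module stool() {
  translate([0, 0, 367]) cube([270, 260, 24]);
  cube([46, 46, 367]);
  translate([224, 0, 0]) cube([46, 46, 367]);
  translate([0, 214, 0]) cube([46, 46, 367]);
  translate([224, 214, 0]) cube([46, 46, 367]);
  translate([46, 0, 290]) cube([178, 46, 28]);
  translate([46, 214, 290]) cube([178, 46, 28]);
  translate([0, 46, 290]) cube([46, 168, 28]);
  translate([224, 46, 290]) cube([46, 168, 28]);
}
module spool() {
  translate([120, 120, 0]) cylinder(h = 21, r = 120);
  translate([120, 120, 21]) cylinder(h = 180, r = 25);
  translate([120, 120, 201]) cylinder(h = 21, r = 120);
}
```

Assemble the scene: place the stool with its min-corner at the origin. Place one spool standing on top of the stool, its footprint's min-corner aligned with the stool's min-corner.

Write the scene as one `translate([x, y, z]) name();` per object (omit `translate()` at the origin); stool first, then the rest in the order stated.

stool();
translate([0, 0, 391]) spool();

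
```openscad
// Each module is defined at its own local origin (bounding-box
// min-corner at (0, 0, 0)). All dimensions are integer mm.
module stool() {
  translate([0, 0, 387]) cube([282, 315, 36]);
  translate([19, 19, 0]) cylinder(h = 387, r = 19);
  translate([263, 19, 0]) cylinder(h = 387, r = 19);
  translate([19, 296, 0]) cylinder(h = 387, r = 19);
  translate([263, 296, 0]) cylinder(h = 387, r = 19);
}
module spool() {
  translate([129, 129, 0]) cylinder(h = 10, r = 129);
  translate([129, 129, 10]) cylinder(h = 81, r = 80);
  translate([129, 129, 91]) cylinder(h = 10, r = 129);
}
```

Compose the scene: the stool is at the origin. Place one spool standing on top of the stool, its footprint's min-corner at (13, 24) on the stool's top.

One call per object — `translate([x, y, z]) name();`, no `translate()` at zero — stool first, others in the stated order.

stool();
translate([13, 24, 423]) spool();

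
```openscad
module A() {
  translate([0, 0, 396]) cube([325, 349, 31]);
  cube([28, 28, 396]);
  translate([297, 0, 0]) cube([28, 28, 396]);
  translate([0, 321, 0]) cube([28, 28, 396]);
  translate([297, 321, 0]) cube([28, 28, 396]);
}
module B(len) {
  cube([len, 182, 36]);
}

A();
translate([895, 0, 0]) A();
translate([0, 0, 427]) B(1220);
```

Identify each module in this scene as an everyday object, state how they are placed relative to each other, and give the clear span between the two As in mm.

Second stool starts at x = 895; first ends at x = 325; clear span = 895 − 325 = 570 mm.

A is a stool. B is a beam. A beam spans the tops of two stools. The clear span between the two stools is 570 mm.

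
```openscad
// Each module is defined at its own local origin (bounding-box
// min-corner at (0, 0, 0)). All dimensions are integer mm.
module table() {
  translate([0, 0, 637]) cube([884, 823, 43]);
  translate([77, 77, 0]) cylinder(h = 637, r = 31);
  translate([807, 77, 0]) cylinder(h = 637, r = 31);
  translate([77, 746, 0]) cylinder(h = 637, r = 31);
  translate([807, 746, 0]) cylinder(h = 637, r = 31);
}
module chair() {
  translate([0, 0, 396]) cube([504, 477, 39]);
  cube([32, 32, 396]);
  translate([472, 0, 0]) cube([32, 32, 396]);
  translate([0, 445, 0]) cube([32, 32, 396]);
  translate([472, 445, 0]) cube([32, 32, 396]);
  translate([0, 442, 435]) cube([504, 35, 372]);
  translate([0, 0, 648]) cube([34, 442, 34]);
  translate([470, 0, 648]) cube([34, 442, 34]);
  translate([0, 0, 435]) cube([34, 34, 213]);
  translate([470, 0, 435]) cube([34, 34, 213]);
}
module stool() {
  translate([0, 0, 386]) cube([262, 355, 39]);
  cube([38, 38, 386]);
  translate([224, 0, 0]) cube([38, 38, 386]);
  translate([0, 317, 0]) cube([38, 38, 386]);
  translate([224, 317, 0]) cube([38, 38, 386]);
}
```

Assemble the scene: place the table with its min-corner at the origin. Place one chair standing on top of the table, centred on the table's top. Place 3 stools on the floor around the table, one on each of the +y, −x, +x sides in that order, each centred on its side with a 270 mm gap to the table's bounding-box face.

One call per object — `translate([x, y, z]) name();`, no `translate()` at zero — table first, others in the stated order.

table();
translate([190, 173, 680]) chair();
translate([311, 1093, 0]) stool();
translate([-532, 234, 0]) stool();
translate([1154, 234, 0]) stool();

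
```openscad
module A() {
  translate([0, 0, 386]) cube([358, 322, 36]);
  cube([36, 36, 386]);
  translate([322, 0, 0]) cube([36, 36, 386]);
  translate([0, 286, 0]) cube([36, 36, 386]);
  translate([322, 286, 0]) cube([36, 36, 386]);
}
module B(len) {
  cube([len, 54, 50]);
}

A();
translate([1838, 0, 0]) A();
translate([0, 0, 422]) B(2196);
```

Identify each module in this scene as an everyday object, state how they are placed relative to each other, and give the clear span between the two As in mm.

A is a stool. B is a beam. A beam spans the tops of two stools. The clear span between the two stools is 1480 mm.

Second stool starts at x = 1838; first ends at x = 358; clear span = 1838 − 358 = 1480 mm.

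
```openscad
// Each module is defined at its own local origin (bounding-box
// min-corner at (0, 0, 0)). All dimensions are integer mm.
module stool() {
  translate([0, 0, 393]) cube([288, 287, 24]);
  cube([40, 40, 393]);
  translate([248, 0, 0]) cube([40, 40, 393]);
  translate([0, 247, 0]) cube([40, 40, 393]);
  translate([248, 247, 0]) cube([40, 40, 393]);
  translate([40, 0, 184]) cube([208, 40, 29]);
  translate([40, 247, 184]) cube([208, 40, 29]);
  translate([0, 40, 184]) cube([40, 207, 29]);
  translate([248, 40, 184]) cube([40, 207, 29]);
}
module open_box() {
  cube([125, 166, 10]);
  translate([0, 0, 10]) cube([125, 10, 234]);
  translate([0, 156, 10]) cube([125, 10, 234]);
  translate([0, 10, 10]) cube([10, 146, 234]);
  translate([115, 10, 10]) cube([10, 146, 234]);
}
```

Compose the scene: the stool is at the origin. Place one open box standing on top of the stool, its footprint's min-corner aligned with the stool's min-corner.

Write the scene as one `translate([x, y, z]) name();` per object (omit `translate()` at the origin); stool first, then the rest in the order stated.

stool();
translate([0, 0, 417]) open_box();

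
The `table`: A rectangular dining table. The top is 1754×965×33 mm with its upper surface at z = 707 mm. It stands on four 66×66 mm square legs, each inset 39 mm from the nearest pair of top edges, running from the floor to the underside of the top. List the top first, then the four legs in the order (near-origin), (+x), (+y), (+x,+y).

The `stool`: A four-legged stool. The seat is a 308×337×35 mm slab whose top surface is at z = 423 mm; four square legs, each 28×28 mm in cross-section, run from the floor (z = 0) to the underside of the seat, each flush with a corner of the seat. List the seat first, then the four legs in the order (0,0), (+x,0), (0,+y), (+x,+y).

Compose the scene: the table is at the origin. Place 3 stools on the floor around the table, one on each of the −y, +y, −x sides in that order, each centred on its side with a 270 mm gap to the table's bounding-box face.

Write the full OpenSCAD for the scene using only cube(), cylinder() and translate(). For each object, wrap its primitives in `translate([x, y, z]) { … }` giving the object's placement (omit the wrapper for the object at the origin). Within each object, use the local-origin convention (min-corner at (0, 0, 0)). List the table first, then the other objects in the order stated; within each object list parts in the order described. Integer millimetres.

translate([0, 0, 674]) cube([1754, 965, 33]);
translate([39, 39, 0]) cube([66, 66, 674]);
translate([1649, 39, 0]) cube([66, 66, 674]);
translate([39, 860, 0]) cube([66, 66, 674]);
translate([1649, 860, 0]) cube([66, 66, 674]);
translate([723, -607, 0]) {
  translate([0, 0, 388]) cube([308, 337, 35]);
  cube([28, 28, 388]);
  translate([280, 0, 0]) cube([28, 28, 388]);
  translate([0, 309, 0]) cube([28, 28, 388]);
  translate([280, 309, 0]) cube([28, 28, 388]);
}
translate([723, 1235, 0]) {
  translate([0, 0, 388]) cube([308, 337, 35]);
  cube([28, 28, 388]);
  translate([280, 0, 0]) cube([28, 28, 388]);
  translate([0, 309, 0]) cube([28, 28, 388]);
  translate([280, 309, 0]) cube([28, 28, 388]);
}
translate([-578, 314, 0]) {
  translate([0, 0, 388]) cube([308, 337, 35]);
  cube([28, 28, 388]);
  translate([280, 0, 0]) cube([28, 28, 388]);
  translate([0, 309, 0]) cube([28, 28, 388]);
  translate([280, 309, 0]) cube([28, 28, 388]);
}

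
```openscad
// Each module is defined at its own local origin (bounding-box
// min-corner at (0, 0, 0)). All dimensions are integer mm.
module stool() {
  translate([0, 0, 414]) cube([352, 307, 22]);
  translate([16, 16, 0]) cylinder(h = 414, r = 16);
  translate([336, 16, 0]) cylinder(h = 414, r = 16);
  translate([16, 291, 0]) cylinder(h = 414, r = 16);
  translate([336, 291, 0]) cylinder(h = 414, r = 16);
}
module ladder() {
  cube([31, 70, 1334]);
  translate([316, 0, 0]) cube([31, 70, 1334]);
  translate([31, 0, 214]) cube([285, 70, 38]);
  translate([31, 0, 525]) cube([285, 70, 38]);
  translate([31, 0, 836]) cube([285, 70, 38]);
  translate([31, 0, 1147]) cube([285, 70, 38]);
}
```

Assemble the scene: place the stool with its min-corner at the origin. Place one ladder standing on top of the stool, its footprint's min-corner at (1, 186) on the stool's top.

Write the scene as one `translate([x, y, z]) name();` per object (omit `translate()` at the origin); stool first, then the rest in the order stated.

stool();
translate([1, 186, 436]) ladder();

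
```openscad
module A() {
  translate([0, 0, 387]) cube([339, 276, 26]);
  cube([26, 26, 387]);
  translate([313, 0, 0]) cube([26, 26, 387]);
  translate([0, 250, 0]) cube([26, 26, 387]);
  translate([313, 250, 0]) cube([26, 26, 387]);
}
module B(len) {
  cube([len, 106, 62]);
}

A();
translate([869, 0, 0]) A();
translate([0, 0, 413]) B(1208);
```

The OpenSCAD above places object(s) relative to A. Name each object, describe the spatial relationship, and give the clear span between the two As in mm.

Second stool starts at x = 869; first ends at x = 339; clear span = 869 − 339 = 530 mm.

A is a stool. B is a beam. A beam spans the tops of two stools. The clear span between the two stools is 530 mm.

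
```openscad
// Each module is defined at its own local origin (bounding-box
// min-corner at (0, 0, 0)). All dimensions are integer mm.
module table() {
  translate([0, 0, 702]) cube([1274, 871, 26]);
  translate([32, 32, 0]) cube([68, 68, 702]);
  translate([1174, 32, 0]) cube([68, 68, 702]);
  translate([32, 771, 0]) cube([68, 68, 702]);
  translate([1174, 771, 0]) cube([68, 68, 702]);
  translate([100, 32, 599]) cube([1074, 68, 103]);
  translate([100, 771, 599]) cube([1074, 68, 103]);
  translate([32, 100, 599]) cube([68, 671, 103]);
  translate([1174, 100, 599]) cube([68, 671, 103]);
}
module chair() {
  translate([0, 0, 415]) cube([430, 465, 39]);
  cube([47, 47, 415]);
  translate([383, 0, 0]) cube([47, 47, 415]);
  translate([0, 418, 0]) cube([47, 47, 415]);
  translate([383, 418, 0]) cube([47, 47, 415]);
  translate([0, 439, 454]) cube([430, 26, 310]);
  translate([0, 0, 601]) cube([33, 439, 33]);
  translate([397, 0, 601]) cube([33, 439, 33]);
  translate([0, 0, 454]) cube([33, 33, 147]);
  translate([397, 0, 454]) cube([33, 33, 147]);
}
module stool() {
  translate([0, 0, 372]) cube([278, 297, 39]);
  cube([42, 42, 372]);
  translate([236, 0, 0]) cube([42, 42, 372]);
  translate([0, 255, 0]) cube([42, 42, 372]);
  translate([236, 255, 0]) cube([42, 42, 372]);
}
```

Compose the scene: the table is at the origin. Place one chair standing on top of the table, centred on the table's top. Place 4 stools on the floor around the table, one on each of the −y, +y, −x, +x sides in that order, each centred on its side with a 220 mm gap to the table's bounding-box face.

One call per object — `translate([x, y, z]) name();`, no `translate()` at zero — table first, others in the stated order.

table();
translate([422, 203, 728]) chair();
translate([498, -517, 0]) stool();
translate([498, 1091, 0]) stool();
translate([-498, 287, 0]) stool();
translate([1494, 287, 0]) stool();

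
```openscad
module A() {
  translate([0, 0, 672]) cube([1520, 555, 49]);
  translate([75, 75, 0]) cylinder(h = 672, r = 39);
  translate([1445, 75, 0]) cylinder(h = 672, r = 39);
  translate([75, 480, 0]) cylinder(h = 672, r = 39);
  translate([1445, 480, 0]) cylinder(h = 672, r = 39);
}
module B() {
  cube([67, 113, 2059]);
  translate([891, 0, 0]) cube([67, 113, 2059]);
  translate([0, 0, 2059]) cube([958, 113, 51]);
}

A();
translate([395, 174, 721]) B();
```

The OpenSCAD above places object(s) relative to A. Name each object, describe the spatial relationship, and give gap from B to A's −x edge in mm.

The door frame's min-x is at 395; the table's min-x is 0; gap = 395 mm.

A is a table. B is a door frame. The door frame is on top of the table. The gap from the door frame to the table's −x edge is 395 mm.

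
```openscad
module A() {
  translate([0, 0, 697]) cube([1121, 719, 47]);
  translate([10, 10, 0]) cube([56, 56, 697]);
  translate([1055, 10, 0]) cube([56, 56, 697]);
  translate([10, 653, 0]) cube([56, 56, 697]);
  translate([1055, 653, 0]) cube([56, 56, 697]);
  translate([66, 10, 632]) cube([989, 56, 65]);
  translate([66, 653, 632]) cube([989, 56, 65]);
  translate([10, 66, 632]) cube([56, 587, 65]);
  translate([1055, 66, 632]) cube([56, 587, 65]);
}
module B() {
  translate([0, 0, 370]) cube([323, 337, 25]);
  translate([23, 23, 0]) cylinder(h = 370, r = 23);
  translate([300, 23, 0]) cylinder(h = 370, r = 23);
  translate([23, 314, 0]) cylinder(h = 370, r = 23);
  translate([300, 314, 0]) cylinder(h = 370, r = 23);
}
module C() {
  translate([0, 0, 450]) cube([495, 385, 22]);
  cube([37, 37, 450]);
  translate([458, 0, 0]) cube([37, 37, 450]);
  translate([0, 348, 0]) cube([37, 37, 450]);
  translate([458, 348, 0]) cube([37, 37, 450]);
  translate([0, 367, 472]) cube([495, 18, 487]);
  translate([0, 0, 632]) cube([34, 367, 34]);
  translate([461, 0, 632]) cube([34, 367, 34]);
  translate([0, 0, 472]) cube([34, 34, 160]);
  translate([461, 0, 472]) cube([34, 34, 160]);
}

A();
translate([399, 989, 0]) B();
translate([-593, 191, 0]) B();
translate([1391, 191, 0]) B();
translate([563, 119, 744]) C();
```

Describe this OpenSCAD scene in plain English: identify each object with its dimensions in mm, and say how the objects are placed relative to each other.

A is a table with a 1121×719 mm rectangular top, 47 mm thick, top surface at z = 744 mm, supported by four 56×56 mm square legs, each inset 10 mm from the nearest pair of top edges, running from the floor. Four apron rails, 56 mm thick and 65 mm tall, run between adjacent legs with their top edges flush with the underside of the top and their outer faces flush with the legs' outer faces.

B is a four-legged stool. The seat is a 323×337×25 mm slab whose top surface is at z = 395 mm; four round legs, each 46 mm in diameter, run from the floor (z = 0) to the underside of the seat, each leg's axis is inset half a diameter from the nearest pair of seat edges (so the leg's bounding box is flush with the corner).

C is a chair: 495×385 mm seat, 22 mm thick, top at z = 472 mm, on four 37 mm square corner legs flush with the seat edges. A 18 mm thick backrest slab spans the full seat width, extending 487 mm above the seat top, its back face flush with the seat's +y edge. Two armrests of 34×34 mm section run along each side from the seat's front edge to the front of the backrest, top faces 194 mm above the seat top and outer faces flush with the seat's x-edges; a 34×34 mm post under the front of each armrest stands on the seat at the front corner.

Three stools sit around the table at the +y, −x, +x sides. The chair is on top of the table.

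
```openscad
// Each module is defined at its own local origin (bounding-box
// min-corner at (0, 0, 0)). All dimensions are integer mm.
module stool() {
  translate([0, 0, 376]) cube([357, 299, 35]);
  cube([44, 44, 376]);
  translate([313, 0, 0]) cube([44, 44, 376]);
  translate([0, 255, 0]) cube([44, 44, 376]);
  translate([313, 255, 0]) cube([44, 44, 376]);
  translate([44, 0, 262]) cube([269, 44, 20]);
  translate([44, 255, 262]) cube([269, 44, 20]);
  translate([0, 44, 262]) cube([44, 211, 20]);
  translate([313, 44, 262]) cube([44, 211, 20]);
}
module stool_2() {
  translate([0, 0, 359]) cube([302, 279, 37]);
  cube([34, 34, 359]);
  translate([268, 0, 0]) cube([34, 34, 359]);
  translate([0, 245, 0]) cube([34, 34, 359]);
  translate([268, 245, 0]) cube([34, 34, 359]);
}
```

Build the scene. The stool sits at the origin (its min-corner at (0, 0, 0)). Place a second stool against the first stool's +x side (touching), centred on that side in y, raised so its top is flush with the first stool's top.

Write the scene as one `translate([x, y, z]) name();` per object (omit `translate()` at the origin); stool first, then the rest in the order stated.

stool();
translate([357, 10, 15]) stool_2();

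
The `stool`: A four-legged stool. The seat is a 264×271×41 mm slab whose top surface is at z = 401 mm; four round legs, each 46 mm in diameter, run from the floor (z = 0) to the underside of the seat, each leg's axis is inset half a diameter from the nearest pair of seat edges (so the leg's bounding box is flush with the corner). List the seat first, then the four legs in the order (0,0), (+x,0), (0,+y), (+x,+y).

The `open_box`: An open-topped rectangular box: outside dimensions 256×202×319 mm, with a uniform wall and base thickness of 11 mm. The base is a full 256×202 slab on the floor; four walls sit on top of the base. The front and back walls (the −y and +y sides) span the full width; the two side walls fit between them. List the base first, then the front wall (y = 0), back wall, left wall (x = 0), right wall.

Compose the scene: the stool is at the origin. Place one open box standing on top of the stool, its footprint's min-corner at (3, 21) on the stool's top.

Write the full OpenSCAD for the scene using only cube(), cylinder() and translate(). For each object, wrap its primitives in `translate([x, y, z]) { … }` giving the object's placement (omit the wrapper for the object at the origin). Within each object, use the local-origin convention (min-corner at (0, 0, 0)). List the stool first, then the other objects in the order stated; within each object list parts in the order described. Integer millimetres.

translate([0, 0, 360]) cube([264, 271, 41]);
translate([23, 23, 0]) cylinder(h = 360, r = 23);
translate([241, 23, 0]) cylinder(h = 360, r = 23);
translate([23, 248, 0]) cylinder(h = 360, r = 23);
translate([241, 248, 0]) cylinder(h = 360, r = 23);
translate([3, 21, 401]) {
  cube([256, 202, 11]);
  translate([0, 0, 11]) cube([256, 11, 308]);
  translate([0, 191, 11]) cube([256, 11, 308]);
  translate([0, 11, 11]) cube([11, 180, 308]);
  translate([245, 11, 11]) cube([11, 180, 308]);
}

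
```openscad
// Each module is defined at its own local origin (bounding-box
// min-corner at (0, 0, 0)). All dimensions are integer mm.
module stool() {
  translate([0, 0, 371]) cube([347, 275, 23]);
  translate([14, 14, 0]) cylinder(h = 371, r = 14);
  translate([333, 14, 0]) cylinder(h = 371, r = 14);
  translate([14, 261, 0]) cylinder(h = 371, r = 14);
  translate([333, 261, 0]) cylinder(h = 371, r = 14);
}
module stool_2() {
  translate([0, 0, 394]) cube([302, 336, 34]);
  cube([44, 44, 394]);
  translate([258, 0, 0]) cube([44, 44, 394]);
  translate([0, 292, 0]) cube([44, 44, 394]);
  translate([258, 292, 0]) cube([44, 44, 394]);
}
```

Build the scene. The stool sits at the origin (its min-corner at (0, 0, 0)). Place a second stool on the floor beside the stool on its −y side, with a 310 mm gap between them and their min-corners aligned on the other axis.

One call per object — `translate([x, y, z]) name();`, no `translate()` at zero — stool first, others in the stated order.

stool();
translate([0, -646, 0]) stool_2();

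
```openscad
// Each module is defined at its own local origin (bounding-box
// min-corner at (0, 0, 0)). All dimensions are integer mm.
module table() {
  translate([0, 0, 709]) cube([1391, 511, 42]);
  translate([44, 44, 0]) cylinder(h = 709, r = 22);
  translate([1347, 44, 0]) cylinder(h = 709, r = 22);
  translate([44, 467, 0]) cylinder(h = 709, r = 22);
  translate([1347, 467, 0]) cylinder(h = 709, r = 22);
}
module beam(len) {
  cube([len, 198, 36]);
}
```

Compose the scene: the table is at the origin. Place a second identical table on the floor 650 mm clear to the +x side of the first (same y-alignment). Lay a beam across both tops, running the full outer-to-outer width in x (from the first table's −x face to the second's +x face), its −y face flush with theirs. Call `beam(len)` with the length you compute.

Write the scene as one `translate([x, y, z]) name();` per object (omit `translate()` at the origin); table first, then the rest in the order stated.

table();
translate([2041, 0, 0]) table();
translate([0, 0, 751]) beam(3432);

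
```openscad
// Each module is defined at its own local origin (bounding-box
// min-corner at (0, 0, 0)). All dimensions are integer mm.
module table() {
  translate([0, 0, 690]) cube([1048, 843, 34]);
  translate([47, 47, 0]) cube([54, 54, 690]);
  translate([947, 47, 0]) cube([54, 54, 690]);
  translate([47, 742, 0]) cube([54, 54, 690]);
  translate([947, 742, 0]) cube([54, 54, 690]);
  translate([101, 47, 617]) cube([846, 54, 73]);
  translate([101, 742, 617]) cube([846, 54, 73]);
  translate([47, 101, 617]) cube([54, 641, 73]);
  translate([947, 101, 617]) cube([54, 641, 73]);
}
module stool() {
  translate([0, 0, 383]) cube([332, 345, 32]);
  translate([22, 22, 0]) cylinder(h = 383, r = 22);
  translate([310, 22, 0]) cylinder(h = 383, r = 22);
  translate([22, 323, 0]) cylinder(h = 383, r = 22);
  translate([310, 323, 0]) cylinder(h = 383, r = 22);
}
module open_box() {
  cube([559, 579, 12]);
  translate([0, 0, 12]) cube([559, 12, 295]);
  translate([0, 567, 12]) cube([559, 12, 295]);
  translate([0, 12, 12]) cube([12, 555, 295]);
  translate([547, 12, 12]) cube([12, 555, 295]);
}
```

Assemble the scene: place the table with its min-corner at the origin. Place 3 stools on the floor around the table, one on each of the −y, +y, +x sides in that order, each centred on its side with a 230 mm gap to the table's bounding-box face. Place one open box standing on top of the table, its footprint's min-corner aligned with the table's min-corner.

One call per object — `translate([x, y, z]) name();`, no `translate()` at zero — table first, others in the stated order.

table();
translate([358, -575, 0]) stool();
translate([358, 1073, 0]) stool();
translate([1278, 249, 0]) stool();
translate([0, 0, 724]) open_box();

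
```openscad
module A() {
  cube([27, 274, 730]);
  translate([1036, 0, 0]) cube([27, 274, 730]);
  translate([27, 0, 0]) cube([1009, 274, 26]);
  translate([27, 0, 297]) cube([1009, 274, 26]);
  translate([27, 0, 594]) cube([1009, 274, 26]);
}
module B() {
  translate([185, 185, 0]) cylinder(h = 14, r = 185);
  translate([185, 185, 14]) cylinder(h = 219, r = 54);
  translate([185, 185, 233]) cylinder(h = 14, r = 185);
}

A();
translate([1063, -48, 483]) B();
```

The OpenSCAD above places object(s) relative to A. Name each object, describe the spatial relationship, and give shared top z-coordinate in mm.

Both tops at z = 730 mm.

A is a bookshelf. B is a spool. The spool is beside the bookshelf with their tops flush at z = 730. The shared top z-coordinate is 730 mm.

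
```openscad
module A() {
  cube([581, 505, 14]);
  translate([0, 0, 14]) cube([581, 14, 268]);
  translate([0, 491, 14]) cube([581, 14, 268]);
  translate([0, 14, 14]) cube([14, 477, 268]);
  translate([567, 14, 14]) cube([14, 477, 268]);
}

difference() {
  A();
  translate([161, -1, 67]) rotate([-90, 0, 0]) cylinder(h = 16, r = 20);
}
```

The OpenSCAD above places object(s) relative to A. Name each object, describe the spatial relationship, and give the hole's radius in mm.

The subtracted cylinder has r = 20 mm.

A is an open box. The open box has a circular hole through its front wall. The hole's radius is 20 mm.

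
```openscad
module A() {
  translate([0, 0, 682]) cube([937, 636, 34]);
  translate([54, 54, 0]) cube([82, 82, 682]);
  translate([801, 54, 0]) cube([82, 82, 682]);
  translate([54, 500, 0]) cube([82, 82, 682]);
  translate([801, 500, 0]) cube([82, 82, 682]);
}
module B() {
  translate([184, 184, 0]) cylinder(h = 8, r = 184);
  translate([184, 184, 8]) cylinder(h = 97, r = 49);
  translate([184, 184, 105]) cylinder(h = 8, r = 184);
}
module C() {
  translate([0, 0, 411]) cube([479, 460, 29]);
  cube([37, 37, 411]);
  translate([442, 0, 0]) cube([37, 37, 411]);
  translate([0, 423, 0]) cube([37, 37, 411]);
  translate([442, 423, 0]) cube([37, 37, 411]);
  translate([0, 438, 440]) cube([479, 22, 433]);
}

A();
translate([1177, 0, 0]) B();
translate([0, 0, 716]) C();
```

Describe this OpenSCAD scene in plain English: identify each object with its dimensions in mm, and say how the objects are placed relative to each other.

A is a table with a 937×636 mm rectangular top, 34 mm thick, top surface at z = 716 mm, supported by four 82×82 mm square legs, each inset 54 mm from the nearest pair of top edges, running from the floor.

B is a spool: two coaxial disc flanges of radius 184 mm and thickness 8 mm, joined by a core cylinder of radius 49 mm and height 97 mm. The lower flange rests on z = 0 and the three cylinders share a vertical axis.

C is a chair: 479×460 mm seat, 29 mm thick, top at z = 440 mm, on four 37 mm square corner legs flush with the seat edges. A 22 mm thick backrest slab spans the full seat width, extending 433 mm above the seat top, its back face flush with the seat's +y edge.

The spool is on the floor beside the table on its +x side. The chair is on top of the table.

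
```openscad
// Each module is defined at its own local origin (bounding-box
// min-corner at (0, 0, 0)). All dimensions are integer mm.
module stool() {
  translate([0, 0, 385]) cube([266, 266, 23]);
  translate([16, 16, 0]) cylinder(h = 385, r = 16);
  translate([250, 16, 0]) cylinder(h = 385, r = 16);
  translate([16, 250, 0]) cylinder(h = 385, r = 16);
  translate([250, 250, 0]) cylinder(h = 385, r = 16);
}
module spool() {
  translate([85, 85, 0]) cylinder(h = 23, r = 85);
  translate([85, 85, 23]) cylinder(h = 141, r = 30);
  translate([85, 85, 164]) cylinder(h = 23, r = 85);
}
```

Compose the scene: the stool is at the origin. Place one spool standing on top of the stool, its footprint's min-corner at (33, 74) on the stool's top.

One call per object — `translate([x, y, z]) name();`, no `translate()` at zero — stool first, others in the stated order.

stool();
translate([33, 74, 408]) spool();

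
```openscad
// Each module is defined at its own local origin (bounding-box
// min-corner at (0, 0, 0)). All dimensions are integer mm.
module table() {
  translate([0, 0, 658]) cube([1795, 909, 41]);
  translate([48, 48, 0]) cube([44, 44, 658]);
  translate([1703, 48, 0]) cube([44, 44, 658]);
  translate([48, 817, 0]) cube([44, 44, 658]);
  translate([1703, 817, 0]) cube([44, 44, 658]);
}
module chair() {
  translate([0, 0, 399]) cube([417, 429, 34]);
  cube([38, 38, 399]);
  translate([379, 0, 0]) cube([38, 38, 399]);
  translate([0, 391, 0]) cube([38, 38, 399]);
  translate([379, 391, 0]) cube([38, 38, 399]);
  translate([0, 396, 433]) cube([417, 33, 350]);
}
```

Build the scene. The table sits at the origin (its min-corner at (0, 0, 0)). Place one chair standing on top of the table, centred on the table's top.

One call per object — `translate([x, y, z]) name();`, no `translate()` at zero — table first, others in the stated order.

table();
translate([689, 240, 699]) chair();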